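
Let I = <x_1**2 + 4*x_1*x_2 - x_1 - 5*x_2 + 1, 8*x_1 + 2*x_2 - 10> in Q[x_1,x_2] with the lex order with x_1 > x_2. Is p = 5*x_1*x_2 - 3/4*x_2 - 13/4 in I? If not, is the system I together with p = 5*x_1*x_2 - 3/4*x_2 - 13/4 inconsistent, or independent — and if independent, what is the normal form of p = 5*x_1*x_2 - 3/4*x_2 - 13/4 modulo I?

First compute the reduced Gröbner basis of I by Buchberger's algorithm.
f_1 = x_1**2 + 4*x_1*x_2 - x_1 - 5*x_2 + 1, LT = x_1**2.
f_2 = 8*x_1 + 2*x_2 - 10, LT = x_1.

S(f_1,f_2): lcm = x_1**2. S = 15/4*x_1*x_2 + 1/4*x_1 - 5*x_2 + 1.
  leading term x_1*x_2: subtract (15/32*x_2)·f_2 from 15/4*x_1*x_2 + 1/4*x_1 - 5*x_2 + 1 → 1/4*x_1 - 15/16*x_2**2 - 5/16*x_2 + 1
  leading term x_1: subtract (1/32)·f_2 from 1/4*x_1 - 15/16*x_2**2 - 5/16*x_2 + 1 → -15/16*x_2**2 - 3/8*x_2 + 21/16
  leading term x_2**2: no divisor's leading term divides it; move -15/16*x_2**2 to the remainder.
  leading term x_2: no divisor's leading term divides it; move -3/8*x_2 to the remainder.
  leading term 1: no divisor's leading term divides it; move 21/16 to the remainder.
  remainder -15/16*x_2**2 - 3/8*x_2 + 21/16 ≠ 0; add h_3 = -15/16*x_2**2 - 3/8*x_2 + 21/16 to the basis.

The other S-polynomials (S(f_1,h_3), S(f_2,h_3)) all reduce to 0 modulo the current basis, so we have a Gröbner basis.
Inter-reduce: drop elements whose leading term is divisible by another's, tail-reduce, and make monic.
Reduced Gröbner basis: {x_1 + 1/4*x_2 - 5/4, x_2**2 + 2/5*x_2 - 7/5}.
Label its elements g_1 = x_1 + 1/4*x_2 - 5/4, g_2 = x_2**2 + 2/5*x_2 - 7/5.

Reduce p = 5*x_1*x_2 - 3/4*x_2 - 13/4 modulo G:
  leading term x_1*x_2: subtract (5*x_2)·g_1 from 5*x_1*x_2 - 3/4*x_2 - 13/4 → -5/4*x_2**2 + 11/2*x_2 - 13/4
  leading term x_2**2: subtract (-5/4)·g_2 from -5/4*x_2**2 + 11/2*x_2 - 13/4 → 6*x_2 - 5
  leading term x_2: no divisor's leading term divides it; move 6*x_2 to the remainder.
  leading term 1: no divisor's leading term divides it; move -5 to the remainder.
  normal form = 6*x_2 - 5.
The normal form is nonzero, so p ∉ I. Since p minus its normal form lies in I, I + (p) = I + (r) where r = 6*x_2 - 5; decide whether this ideal is the whole ring.
Run Buchberger on G together with r (pairs among the g_i already reduce to 0 since G is a Gröbner basis):
g_1 = x_1 + 1/4*x_2 - 5/4, LT = x_1.
g_2 = x_2**2 + 2/5*x_2 - 7/5, LT = x_2**2.
r = 6*x_2 - 5, LT = x_2.

S(g_2,r): lcm = x_2**2. S = 37/30*x_2 - 7/5.
  leading term x_2: subtract (37/180)·r from 37/30*x_2 - 7/5 → -67/180
  leading term 1: no divisor's leading term divides it; move -67/180 to the remainder.
  remainder -67/180 ≠ 0; add m_4 = -67/180 to the basis.

The other S-polynomials (S(g_1,g_2), S(g_1,r), S(g_1,m_4), S(g_2,m_4), S(r,m_4)) all reduce to 0 modulo the current basis, so we have a Gröbner basis.
Inter-reduce: drop elements whose leading term is divisible by another's, tail-reduce, and make monic.
Reduced Gröbner basis: {1}.
The reduced Gröbner basis of I + (p) is {1}: the ideal is the whole ring, so the enlarged system has no common solution — adjoining p is inconsistent.

Adjoining 5*x_1*x_2 - 3/4*x_2 - 13/4 makes the ideal the whole ring: the system is inconsistent.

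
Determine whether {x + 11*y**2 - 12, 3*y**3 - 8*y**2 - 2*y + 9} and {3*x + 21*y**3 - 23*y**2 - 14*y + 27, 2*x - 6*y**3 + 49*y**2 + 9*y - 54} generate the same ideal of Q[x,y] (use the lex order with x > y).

No, the ideals differ.

Equality of ideals is decidable: compute both reduced Gröbner bases (unique for the ordering) and check whether they agree.
Buchberger on the first generating set:
f_1 = x + 11*y**2 - 12, LT = x.
f_2 = 3*y**3 - 8*y**2 - 2*y + 9, LT = y**3.

The S-polynomials (S(f_1,f_2)) all reduce to 0 modulo the current basis, so we have a Gröbner basis.
Inter-reduce: drop elements whose leading term is divisible by another's, tail-reduce, and make monic.
Reduced Gröbner basis: {x + 11*y**2 - 12, y**3 - 8/3*y**2 - 2/3*y + 3}.

Buchberger on the second generating set:
h_1 = 3*x + 21*y**3 - 23*y**2 - 14*y + 27, LT = x.
h_2 = 2*x - 6*y**3 + 49*y**2 + 9*y - 54, LT = x.

S(h_1,h_2): lcm = x. S = 10*y**3 - 193/6*y**2 - 55/6*y + 36.
  leading term y**3: no divisor's leading term divides it; move 10*y**3 to the remainder.
  leading term y**2: no divisor's leading term divides it; move -193/6*y**2 to the remainder.
  leading term y: no divisor's leading term divides it; move -55/6*y to the remainder.
  leading term 1: no divisor's leading term divides it; move 36 to the remainder.
  remainder 10*y**3 - 193/6*y**2 - 55/6*y + 36 ≠ 0; add k_3 = 10*y**3 - 193/6*y**2 - 55/6*y + 36 to the basis.

The other S-polynomials (S(h_1,k_3), S(h_2,k_3)) all reduce to 0 modulo the current basis, so we have a Gröbner basis.
Inter-reduce: drop elements whose leading term is divisible by another's, tail-reduce, and make monic.
Reduced Gröbner basis: {x + 297/20*y**2 + 7/4*y - 81/5, y**3 - 193/60*y**2 - 11/12*y + 18/5}.

These differ, so the ideals are not equal.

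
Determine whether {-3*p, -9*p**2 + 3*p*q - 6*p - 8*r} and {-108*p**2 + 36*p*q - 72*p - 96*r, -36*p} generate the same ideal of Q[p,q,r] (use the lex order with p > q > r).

For a fixed monomial order, each ideal has a unique reduced Gröbner basis; comparing bases decides equality.
Buchberger on the first generating set:
f_1 = -3*p, LT = p.
f_2 = -9*p**2 + 3*p*q - 6*p - 8*r, LT = p**2.

S(f_1,f_2): lcm = p**2. S = 1/3*p*q - 2/3*p - 8/9*r.
  leading term p*q: subtract (-1/9*q)·f_1 from 1/3*p*q - 2/3*p - 8/9*r → -2/3*p - 8/9*r
  leading term p: subtract (2/9)·f_1 from -2/3*p - 8/9*r → -8/9*r
  leading term r: no divisor's leading term divides it; move -8/9*r to the remainder.
  remainder -8/9*r ≠ 0; add g_3 = -8/9*r to the basis.

The other S-polynomials (S(f_1,g_3), S(f_2,g_3)) all reduce to 0 modulo the current basis, so we have a Gröbner basis.
Inter-reduce: drop elements whose leading term is divisible by another's, tail-reduce, and make monic.
Reduced Gröbner basis: {p, r}.

Buchberger on the second generating set:
h_1 = -108*p**2 + 36*p*q - 72*p - 96*r, LT = p**2.
h_2 = -36*p, LT = p.

S(h_1,h_2): lcm = p**2. S = -1/3*p*q + 2/3*p + 8/9*r.
  leading term p*q: subtract (1/108*q)·h_2 from -1/3*p*q + 2/3*p + 8/9*r → 2/3*p + 8/9*r
  leading term p: subtract (-1/54)·h_2 from 2/3*p + 8/9*r → 8/9*r
  leading term r: no divisor's leading term divides it; move 8/9*r to the remainder.
  remainder 8/9*r ≠ 0; add k_3 = 8/9*r to the basis.

The other S-polynomials (S(h_1,k_3), S(h_2,k_3)) all reduce to 0 modulo the current basis, so we have a Gröbner basis.
Inter-reduce: drop elements whose leading term is divisible by another's, tail-reduce, and make monic.
Reduced Gröbner basis: {p, r}.

Same reduced basis, so the two generating sets span the same ideal.

Yes, the ideals are equal.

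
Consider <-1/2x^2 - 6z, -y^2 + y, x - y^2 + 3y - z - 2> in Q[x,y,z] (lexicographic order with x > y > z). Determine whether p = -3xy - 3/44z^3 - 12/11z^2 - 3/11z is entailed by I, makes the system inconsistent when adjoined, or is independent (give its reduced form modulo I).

First compute the reduced Gröbner basis of I by Buchberger's algorithm.
f_1 = -1/2x^2 - 6z, LT = x^2.
f_2 = -y^2 + y, LT = y^2.
f_3 = x - y^2 + 3y - z - 2, LT = x.

S(f_1,f_3): lcm = x^2. S = xy^2 - 3xy + xz + 2x + 12z.
  leading term xy^2: subtract (-x)·f_2 from xy^2 - 3xy + xz + 2x + 12z → -2xy + xz + 2x + 12z
  leading term xy: subtract (-2y)·f_3 from -2xy + xz + 2x + 12z → xz + 2x - 2y^3 + 6y^2 - 2yz - 4y + 12z
  leading term xz: subtract (z)·f_3 from xz + 2x - 2y^3 + 6y^2 - 2yz - 4y + 12z → 2x - 2y^3 + y^2z + 6y^2 - 5yz - 4y + z^2 + 14z
  leading term x: subtract (2)·f_3 from 2x - 2y^3 + y^2z + 6y^2 - 5yz - 4y + z^2 + 14z → -2y^3 + y^2z + 8y^2 - 5yz - 10y + z^2 + 16z + 4
  leading term y^3: subtract (2y)·f_2 from -2y^3 + y^2z + 8y^2 - 5yz - 10y + z^2 + 16z + 4 → y^2z + 6y^2 - 5yz - 10y + z^2 + 16z + 4
  leading term y^2z: subtract (-z)·f_2 from y^2z + 6y^2 - 5yz - 10y + z^2 + 16z + 4 → 6y^2 - 4yz - 10y + z^2 + 16z + 4
  leading term y^2: subtract (-6)·f_2 from 6y^2 - 4yz - 10y + z^2 + 16z + 4 → -4yz - 4y + z^2 + 16z + 4
  leading term yz: no divisor's leading term divides it; move -4yz to the remainder.
  leading term y: no divisor's leading term divides it; move -4y to the remainder.
  leading term z^2: no divisor's leading term divides it; move z^2 to the remainder.
  leading term z: no divisor's leading term divides it; move 16z to the remainder.
  leading term 1: no divisor's leading term divides it; move 4 to the remainder.
  remainder -4yz - 4y + z^2 + 16z + 4 ≠ 0; add h_4 = -4yz - 4y + z^2 + 16z + 4 to the basis.

S(f_2,h_4): lcm = y^2z. S = -y^2 + 1/4yz^2 + 3yz + y.
  leading term y^2: subtract (1)·f_2 from -y^2 + 1/4yz^2 + 3yz + y → 1/4yz^2 + 3yz
  leading term yz^2: subtract (-1/16z)·h_4 from 1/4yz^2 + 3yz → 11/4yz + 1/16z^3 + z^2 + 1/4z
  leading term yz: subtract (-11/16)·h_4 from 11/4yz + 1/16z^3 + z^2 + 1/4z → -11/4y + 1/16z^3 + 27/16z^2 + 45/4z + 11/4
  leading term y: no divisor's leading term divides it; move -11/4y to the remainder.
  leading term z^3: no divisor's leading term divides it; move 1/16z^3 to the remainder.
  leading term z^2: no divisor's leading term divides it; move 27/16z^2 to the remainder.
  leading term z: no divisor's leading term divides it; move 45/4z to the remainder.
  leading term 1: no divisor's leading term divides it; move 11/4 to the remainder.
  remainder -11/4y + 1/16z^3 + 27/16z^2 + 45/4z + 11/4 ≠ 0; add h_5 = -11/4y + 1/16z^3 + 27/16z^2 + 45/4z + 11/4 to the basis.

S(f_2,h_5): lcm = y^2. S = 1/44yz^3 + 27/44yz^2 + 45/11yz.
  leading term yz^3: subtract (-1/176z^2)·h_4 from 1/44yz^3 + 27/44yz^2 + 45/11yz → 13/22yz^2 + 45/11yz + 1/176z^4 + 1/11z^3 + 1/44z^2
  leading term yz^2: subtract (-13/88z)·h_4 from 13/22yz^2 + 45/11yz + 1/176z^4 + 1/11z^3 + 1/44z^2 → 7/2yz + 1/176z^4 + 21/88z^3 + 105/44z^2 + 13/22z
  leading term yz: subtract (-7/8)·h_4 from 7/2yz + 1/176z^4 + 21/88z^3 + 105/44z^2 + 13/22z → -7/2y + 1/176z^4 + 21/88z^3 + 287/88z^2 + 321/22z + 7/2
  leading term y: subtract (14/11)·h_5 from -7/2y + 1/176z^4 + 21/88z^3 + 287/88z^2 + 321/22z + 7/2 → 1/176z^4 + 7/44z^3 + 49/44z^2 + 3/11z
  leading term z^4: no divisor's leading term divides it; move 1/176z^4 to the remainder.
  leading term z^3: no divisor's leading term divides it; move 7/44z^3 to the remainder.
  leading term z^2: no divisor's leading term divides it; move 49/44z^2 to the remainder.
  leading term z: no divisor's leading term divides it; move 3/11z to the remainder.
  remainder 1/176z^4 + 7/44z^3 + 49/44z^2 + 3/11z ≠ 0; add h_6 = 1/176z^4 + 7/44z^3 + 49/44z^2 + 3/11z to the basis.

The other S-polynomials (S(f_1,f_2), S(f_2,f_3), S(f_1,h_4), S(f_3,h_4), S(f_1,h_5), S(f_3,h_5), S(h_4,h_5), S(f_1,h_6), S(f_2,h_6), S(f_3,h_6), S(h_4,h_6), S(h_5,h_6)) all reduce to 0 modulo the current basis, so we have a Gröbner basis.
Inter-reduce: drop elements whose leading term is divisible by another's, tail-reduce, and make monic.
Reduced Gröbner basis: {x + 1/22z^3 + 27/22z^2 + 79/11z, y - 1/44z^3 - 27/44z^2 - 45/11z - 1, z^4 + 28z^3 + 196z^2 + 48z}.
Label its elements g_1 = x + 1/22z^3 + 27/22z^2 + 79/11z, g_2 = y - 1/44z^3 - 27/44z^2 - 45/11z - 1, g_3 = z^4 + 28z^3 + 196z^2 + 48z.

Reduce p = -3xy - 3/44z^3 - 12/11z^2 - 3/11z modulo G:
  leading term xy: subtract (-3y)·g_1 from -3xy - 3/44z^3 - 12/11z^2 - 3/11z → 3/22yz^3 + 81/22yz^2 + 237/11yz - 3/44z^3 - 12/11z^2 - 3/11z
  leading term yz^3: subtract (3/22z^3)·g_2 from 3/22yz^3 + 81/22yz^2 + 237/11yz - 3/44z^3 - 12/11z^2 - 3/11z → 81/22yz^2 + 237/11yz + 3/968z^6 + 81/968z^5 + 135/242z^4 + 3/44z^3 - 12/11z^2 - 3/11z
  leading term yz^2: subtract (81/22z^2)·g_2 from 81/22yz^2 + 237/11yz + 3/968z^6 + 81/968z^5 + 135/242z^4 + 3/44z^3 - 12/11z^2 - 3/11z → 237/11yz + 3/968z^6 + 81/484z^5 + 2727/968z^4 + 7323/484z^3 + 57/22z^2 - 3/11z
  leading term yz: subtract (237/11z)·g_2 from 237/11yz + 3/968z^6 + 81/484z^5 + 2727/968z^4 + 7323/484z^3 + 57/22z^2 - 3/11z → 3/968z^6 + 81/484z^5 + 291/88z^4 + 6861/242z^3 + 21957/242z^2 + 234/11z
  leading term z^6: subtract (3/968z^2)·g_3 from 3/968z^6 + 81/484z^5 + 291/88z^4 + 6861/242z^3 + 21957/242z^2 + 234/11z → 39/484z^5 + 2613/968z^4 + 6825/242z^3 + 21957/242z^2 + 234/11z
  leading term z^5: subtract (39/484z)·g_3 from 39/484z^5 + 2613/968z^4 + 6825/242z^3 + 21957/242z^2 + 234/11z → 39/88z^4 + 273/22z^3 + 1911/22z^2 + 234/11z
  leading term z^4: subtract (39/88)·g_3 from 39/88z^4 + 273/22z^3 + 1911/22z^2 + 234/11z → 0
  normal form = 0.
Since the normal form is 0, p ∈ I.

The remainder on division by a Gröbner basis is unique — it is the normal form.

-3xy - 3/44z^3 - 12/11z^2 - 3/11z lies in I (it reduces to 0).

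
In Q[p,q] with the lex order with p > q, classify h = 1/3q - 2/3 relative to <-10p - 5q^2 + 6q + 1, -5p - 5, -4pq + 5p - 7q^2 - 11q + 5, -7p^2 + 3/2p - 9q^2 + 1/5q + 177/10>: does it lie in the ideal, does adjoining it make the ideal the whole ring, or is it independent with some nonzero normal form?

First compute the reduced Gröbner basis of I by Buchberger's algorithm.
f_1 = -10p - 5q^2 + 6q + 1, LT = p.
f_2 = -5p - 5, LT = p.
f_3 = -4pq + 5p - 7q^2 - 11q + 5, LT = pq.
f_4 = -7p^2 + 3/2p - 9q^2 + 1/5q + 177/10, LT = p^2.

S(f_1,f_2): lcm = p. S = 1/2q^2 - 3/5q - 11/10.
  leading term q^2: no divisor's leading term divides it; move 1/2q^2 to the remainder.
  leading term q: no divisor's leading term divides it; move -3/5q to the remainder.
  leading term 1: no divisor's leading term divides it; move -11/10 to the remainder.
  remainder 1/2q^2 - 3/5q - 11/10 ≠ 0; add k_5 = 1/2q^2 - 3/5q - 11/10 to the basis.

S(f_1,f_3): lcm = pq. S = 5/4p + 1/2q^3 - 47/20q^2 - 57/20q + 5/4.
  leading term p: subtract (-1/8)·f_1 from 5/4p + 1/2q^3 - 47/20q^2 - 57/20q + 5/4 → 1/2q^3 - 119/40q^2 - 21/10q + 11/8
  leading term q^3: subtract (q)·k_5 from 1/2q^3 - 119/40q^2 - 21/10q + 11/8 → -19/8q^2 - q + 11/8
  leading term q^2: subtract (-19/4)·k_5 from -19/8q^2 - q + 11/8 → -77/20q - 77/20
  leading term q: no divisor's leading term divides it; move -77/20q to the remainder.
  leading term 1: no divisor's leading term divides it; move -77/20 to the remainder.
  remainder -77/20q - 77/20 ≠ 0; add k_6 = -77/20q - 77/20 to the basis.

The other S-polynomials (S(f_1,f_4), S(f_2,f_3), S(f_2,f_4), S(f_3,f_4), S(f_1,k_5), S(f_2,k_5), S(f_3,k_5), S(f_4,k_5), S(f_1,k_6), S(f_2,k_6), S(f_3,k_6), S(f_4,k_6), S(k_5,k_6)) all reduce to 0 modulo the current basis, so we have a Gröbner basis.
Inter-reduce: drop elements whose leading term is divisible by another's, tail-reduce, and make monic.
Reduced Gröbner basis: {p + 1, q + 1}.
Label its elements g_1 = p + 1, g_2 = q + 1.

Reduce h = 1/3q - 2/3 modulo G:
  leading term q: subtract (1/3)·g_2 from 1/3q - 2/3 → -1
  leading term 1: no divisor's leading term divides it; move -1 to the remainder.
  normal form = -1.
The normal form is nonzero, so h ∉ I. Since h minus its normal form lies in I, I + (h) = I + (r) where r = -1; decide whether this ideal is the whole ring.
Here r = -1 is a nonzero constant, hence a unit: 1 ∈ I + (h), the Gröbner basis of I + (h) is {1}, and the enlarged system has no common solution — adjoining h is inconsistent.

Adjoining 1/3q - 2/3 makes the ideal the whole ring: the system is inconsistent.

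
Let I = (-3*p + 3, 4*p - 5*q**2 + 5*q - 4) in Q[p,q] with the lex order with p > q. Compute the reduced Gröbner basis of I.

f_1 = -3*p + 3, LT = p.
f_2 = 4*p - 5*q**2 + 5*q - 4, LT = p.

S(f_1,f_2): lcm = p. S = 5/4*q**2 - 5/4*q.
  leading term q**2: no divisor's leading term divides it; move 5/4*q**2 to the remainder.
  leading term q: no divisor's leading term divides it; move -5/4*q to the remainder.
  remainder 5/4*q**2 - 5/4*q ≠ 0; add g_3 = 5/4*q**2 - 5/4*q to the basis.

The other S-polynomials (S(f_1,g_3), S(f_2,g_3)) all reduce to 0 modulo the current basis, so we have a Gröbner basis.
Inter-reduce: drop elements whose leading term is divisible by another's, tail-reduce, and make monic.

G = {p - 1, q**2 - q}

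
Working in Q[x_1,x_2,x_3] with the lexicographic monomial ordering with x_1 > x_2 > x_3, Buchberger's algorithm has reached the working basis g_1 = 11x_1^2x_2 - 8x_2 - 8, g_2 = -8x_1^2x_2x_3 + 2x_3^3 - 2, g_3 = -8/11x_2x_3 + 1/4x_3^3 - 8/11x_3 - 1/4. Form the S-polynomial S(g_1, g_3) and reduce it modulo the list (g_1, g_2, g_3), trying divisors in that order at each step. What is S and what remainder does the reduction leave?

lcm(LM(g_1), LM(g_3)) = x_1^2x_2x_3.
S = (lcm/LT(g_1))·g_1 − (lcm/LT(g_3))·g_3 = 11/32x_1^2x_3^3 - x_1^2x_3 - 11/32x_1^2 - 8/11x_2x_3 - 8/11x_3.
Reduce S modulo (g_1, g_2, g_3) in that order:
  leading term x_1^2x_3^3: no divisor's leading term divides it; move 11/32x_1^2x_3^3 to the remainder.
  leading term x_1^2x_3: no divisor's leading term divides it; move -x_1^2x_3 to the remainder.
  leading term x_1^2: no divisor's leading term divides it; move -11/32x_1^2 to the remainder.
  leading term x_2x_3: subtract (1)·g_3 from -8/11x_2x_3 - 8/11x_3 → -1/4x_3^3 + 1/4
  leading term x_3^3: no divisor's leading term divides it; move -1/4x_3^3 to the remainder.
  leading term 1: no divisor's leading term divides it; move 1/4 to the remainder.
The remainder 11/32x_1^2x_3^3 - x_1^2x_3 - 11/32x_1^2 - 1/4x_3^3 + 1/4 is nonzero, so it would be added as the next basis element.

S(g_1, g_3) = 11/32x_1^2x_3^3 - x_1^2x_3 - 11/32x_1^2 - 8/11x_2x_3 - 8/11x_3; remainder on division = 11/32x_1^2x_3^3 - x_1^2x_3 - 11/32x_1^2 - 1/4x_3^3 + 1/4.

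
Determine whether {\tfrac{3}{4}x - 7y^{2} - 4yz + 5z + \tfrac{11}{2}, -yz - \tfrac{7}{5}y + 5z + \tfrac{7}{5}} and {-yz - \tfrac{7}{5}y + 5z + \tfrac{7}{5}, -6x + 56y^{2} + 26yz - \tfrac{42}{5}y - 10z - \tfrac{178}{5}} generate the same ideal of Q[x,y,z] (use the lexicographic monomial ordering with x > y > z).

Since reduced Gröbner bases are canonical representatives of ideals under a given ordering, it suffices to compute and compare them.
Buchberger on the first generating set:
f_1 = \tfrac{3}{4}x - 7y^{2} - 4yz + 5z + \tfrac{11}{2}, LT = x.
f_2 = -yz - \tfrac{7}{5}y + 5z + \tfrac{7}{5}, LT = yz.

The S-polynomials (S(f_1,f_2)) all reduce to 0 modulo the current basis, so we have a Gröbner basis.
Inter-reduce: drop elements whose leading term is divisible by another's, tail-reduce, and make monic.
Reduced Gröbner basis: {x - \tfrac{28}{3}y^{2} + \tfrac{112}{15}y - 20z - \tfrac{2}{15}, yz + \tfrac{7}{5}y - 5z - \tfrac{7}{5}}.

Buchberger on the second generating set:
h_1 = -yz - \tfrac{7}{5}y + 5z + \tfrac{7}{5}, LT = yz.
h_2 = -6x + 56y^{2} + 26yz - \tfrac{42}{5}y - 10z - \tfrac{178}{5}, LT = x.

The S-polynomials (S(h_1,h_2)) all reduce to 0 modulo the current basis, so we have a Gröbner basis.
Inter-reduce: drop elements whose leading term is divisible by another's, tail-reduce, and make monic.
Reduced Gröbner basis: {x - \tfrac{28}{3}y^{2} + \tfrac{112}{15}y - 20z - \tfrac{2}{15}, yz + \tfrac{7}{5}y - 5z - \tfrac{7}{5}}.

The two bases agree; hence the ideals are identical.

Yes, the ideals are equal.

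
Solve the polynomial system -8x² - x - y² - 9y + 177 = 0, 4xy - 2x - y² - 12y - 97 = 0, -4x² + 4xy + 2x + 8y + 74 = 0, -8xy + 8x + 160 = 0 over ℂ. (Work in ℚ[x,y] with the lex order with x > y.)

{(-5, -3)}

Compute a lex Gröbner basis by Buchberger's algorithm.
f_1 = -8x² - x - y² - 9y + 177, LT = x².
f_2 = 4xy - 2x - y² - 12y - 97, LT = xy.
f_3 = -4x² + 4xy + 2x + 8y + 74, LT = x².
f_4 = -8xy + 8x + 160, LT = xy.

S(f_1,f_2): lcm = x²y. S = ½x² + ¼xy² + 25/8xy + 97/4x + ⅛y³ + 9/8y² - 177/8y.
  reduce S modulo (f_1, f_2, f_3, f_4):
  remainder 413/16x + 3/16y³ + 21/8y² - 55/8y + 719/8 ≠ 0; add h_5 = 413/16x + 3/16y³ + 21/8y² - 55/8y + 719/8 to the basis.

S(f_1,f_3): lcm = x². S = xy + ⅝x + ⅛y² + 25/8y - 29/8.
  reduce S modulo (f_1, f_2, f_3, f_4, h_5):
  remainder -27/3304y³ + 123/472y² + 21227/3304y + 55203/3304 ≠ 0; add h_6 = -27/3304y³ + 123/472y² + 21227/3304y + 55203/3304 to the basis.

S(f_1,f_4): lcm = x²y. S = x² + ⅛xy + 20x + ⅛y³ + 9/8y² - 177/8y.
  reduce S modulo (f_1, f_2, f_3, f_4, h_5, h_6):
  remainder -469/288y² - 14321/432y - 24421/288 ≠ 0; add h_7 = -469/288y² - 14321/432y - 24421/288 to the basis.

S(f_2,f_3): lcm = x²y. S = -½x² + ¾xy² - 5/2xy - 97/4x + 2y² + 37/2y.
  reduce S modulo (f_1, f_2, f_3, f_4, h_5, h_6, h_7):
  remainder -76358/1407y - 76358/469 ≠ 0; add h_8 = -76358/1407y - 76358/469 to the basis.

The other S-polynomials (S(f_2,f_4), S(f_3,f_4), S(f_1,h_5), S(f_2,h_5), S(f_3,h_5), S(f_4,h_5), S(f_1,h_6), S(f_2,h_6), S(f_3,h_6), S(f_4,h_6), S(h_5,h_6), S(f_1,h_7), S(f_2,h_7), S(f_3,h_7), S(f_4,h_7), S(h_5,h_7), S(h_6,h_7), S(f_1,h_8), S(f_2,h_8), S(f_3,h_8), S(f_4,h_8), S(h_5,h_8), S(h_6,h_8), S(h_7,h_8)) all reduce to 0 modulo the current basis, so we have a Gröbner basis.
Inter-reduce: drop elements whose leading term is divisible by another's, tail-reduce, and make monic.
Reduced Gröbner basis: {x + 5, y + 3}.

A lex Gröbner basis eliminates variables successively. Here y + 3 depends only on y, with roots {-3}; lifting each root through the earlier basis elements recovers the full solutions.
  y = -3: the earlier basis element becomes x + 5 = 0, giving x = -5 — point (-5, -3).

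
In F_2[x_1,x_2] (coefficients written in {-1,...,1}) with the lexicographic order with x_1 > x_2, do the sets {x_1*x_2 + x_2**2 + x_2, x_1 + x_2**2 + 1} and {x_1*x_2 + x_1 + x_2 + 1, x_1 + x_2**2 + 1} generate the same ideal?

Since reduced Gröbner bases are canonical representatives of ideals under a given ordering, it suffices to compute and compare them.
Buchberger on the first generating set:
f_1 = x_1*x_2 + x_2**2 + x_2, LT = x_1*x_2.
f_2 = x_1 + x_2**2 + 1, LT = x_1.

S(f_1,f_2): lcm = x_1*x_2. S = x_2**3 + x_2**2.
  reduce S modulo (f_1, f_2):
  remainder x_2**3 + x_2**2 ≠ 0; add g_3 = x_2**3 + x_2**2 to the basis.

The other S-polynomials (S(f_1,g_3), S(f_2,g_3)) all reduce to 0 modulo the current basis, so we have a Gröbner basis.
Inter-reduce: drop elements whose leading term is divisible by another's, tail-reduce, and make monic.
Reduced Gröbner basis: {x_1 + x_2**2 + 1, x_2**3 + x_2**2}.

Buchberger on the second generating set:
h_1 = x_1*x_2 + x_1 + x_2 + 1, LT = x_1*x_2.
h_2 = x_1 + x_2**2 + 1, LT = x_1.

S(h_1,h_2): lcm = x_1*x_2. S = x_1 + x_2**3 + 1.
  reduce S modulo (h_1, h_2):
  remainder x_2**3 + x_2**2 ≠ 0; add k_3 = x_2**3 + x_2**2 to the basis.

The other S-polynomials (S(h_1,k_3), S(h_2,k_3)) all reduce to 0 modulo the current basis, so we have a Gröbner basis.
Inter-reduce: drop elements whose leading term is divisible by another's, tail-reduce, and make monic.
Reduced Gröbner basis: {x_1 + x_2**2 + 1, x_2**3 + x_2**2}.

Same reduced basis, so the two generating sets span the same ideal.
The same test decides containment: I ⊆ J iff every generator of I reduces to 0 modulo a Gröbner basis of J.

Yes, the ideals are equal.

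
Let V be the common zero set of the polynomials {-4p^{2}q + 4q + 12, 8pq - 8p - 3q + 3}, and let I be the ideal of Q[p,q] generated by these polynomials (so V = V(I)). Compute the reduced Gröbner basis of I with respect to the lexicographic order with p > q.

This is the nonlinear analogue of row-reducing a linear system.

f_1 = -4p^{2}q + 4q + 12, LT = p^{2}q.
f_2 = 8pq - 8p - 3q + 3, LT = pq.

S(f_1,f_2): lcm = p^{2}q. S = p^{2} + \tfrac{3}{8}pq - \tfrac{3}{8}p - q - 3.
  leading term p^{2}: no divisor's leading term divides it; move p^{2} to the remainder.
  leading term pq: subtract (\tfrac{3}{64})·f_2 from \tfrac{3}{8}pq - \tfrac{3}{8}p - q - 3 → -\tfrac{55}{64}q - \tfrac{201}{64}
  leading term q: no divisor's leading term divides it; move -\tfrac{55}{64}q to the remainder.
  leading term 1: no divisor's leading term divides it; move -\tfrac{201}{64} to the remainder.
  remainder p^{2} - \tfrac{55}{64}q - \tfrac{201}{64} ≠ 0; add g_3 = p^{2} - \tfrac{55}{64}q - \tfrac{201}{64} to the basis.

S(f_1,g_3): lcm = p^{2}q. S = \tfrac{55}{64}q^{2} + \tfrac{137}{64}q - 3.
  leading term q^{2}: no divisor's leading term divides it; move \tfrac{55}{64}q^{2} to the remainder.
  leading term q: no divisor's leading term divides it; move \tfrac{137}{64}q to the remainder.
  leading term 1: no divisor's leading term divides it; move -3 to the remainder.
  remainder \tfrac{55}{64}q^{2} + \tfrac{137}{64}q - 3 ≠ 0; add g_4 = \tfrac{55}{64}q^{2} + \tfrac{137}{64}q - 3 to the basis.

The other S-polynomials (S(f_2,g_3), S(f_1,g_4), S(f_2,g_4), S(g_3,g_4)) all reduce to 0 modulo the current basis, so we have a Gröbner basis.
Inter-reduce: drop elements whose leading term is divisible by another's, tail-reduce, and make monic.

G = {p^{2} - \tfrac{55}{64}q - \tfrac{201}{64}, pq - p - \tfrac{3}{8}q + \tfrac{3}{8}, q^{2} + \tfrac{137}{55}q - \tfrac{192}{55}}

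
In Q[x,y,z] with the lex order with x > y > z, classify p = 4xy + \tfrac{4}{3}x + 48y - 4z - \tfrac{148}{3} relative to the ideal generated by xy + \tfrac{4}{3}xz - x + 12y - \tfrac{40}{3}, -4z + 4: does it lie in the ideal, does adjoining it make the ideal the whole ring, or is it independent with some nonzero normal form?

First compute the reduced Gröbner basis of I by Buchberger's algorithm.
f_1 = xy + \tfrac{4}{3}xz - x + 12y - \tfrac{40}{3}, LT = xy.
f_2 = -4z + 4, LT = z.

The S-polynomials (S(f_1,f_2)) all reduce to 0 modulo the current basis, so we have a Gröbner basis.
Inter-reduce: drop elements whose leading term is divisible by another's, tail-reduce, and make monic.
Reduced Gröbner basis: {xy + \tfrac{1}{3}x + 12y - \tfrac{40}{3}, z - 1}.
Label its elements g_1 = xy + \tfrac{1}{3}x + 12y - \tfrac{40}{3}, g_2 = z - 1.

Reduce p = 4xy + \tfrac{4}{3}x + 48y - 4z - \tfrac{148}{3} modulo G:
  leading term xy: subtract (4)·g_1 from 4xy + \tfrac{4}{3}x + 48y - 4z - \tfrac{148}{3} → -4z + 4
  leading term z: subtract (-4)·g_2 from -4z + 4 → 0
  normal form = 0.
Since the normal form is 0, p ∈ I.

4xy + \tfrac{4}{3}x + 48y - 4z - \tfrac{148}{3} lies in I (it reduces to 0).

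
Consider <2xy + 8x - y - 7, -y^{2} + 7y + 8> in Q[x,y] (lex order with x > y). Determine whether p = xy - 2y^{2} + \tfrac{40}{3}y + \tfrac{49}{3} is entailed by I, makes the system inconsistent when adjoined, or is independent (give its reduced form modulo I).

First compute the reduced Gröbner basis of I by Buchberger's algorithm.
f_1 = 2xy + 8x - y - 7, LT = xy.
f_2 = -y^{2} + 7y + 8, LT = y^{2}.

S(f_1,f_2): lcm = xy^{2}. S = 11xy + 8x - \tfrac{1}{2}y^{2} - \tfrac{7}{2}y.
  reduce S modulo (f_1, f_2):
  remainder -36x - \tfrac{3}{2}y + \tfrac{69}{2} ≠ 0; add h_3 = -36x - \tfrac{3}{2}y + \tfrac{69}{2} to the basis.

The other S-polynomials (S(f_1,h_3), S(f_2,h_3)) all reduce to 0 modulo the current basis, so we have a Gröbner basis.
Inter-reduce: drop elements whose leading term is divisible by another's, tail-reduce, and make monic.
Reduced Gröbner basis: {x + \tfrac{1}{24}y - \tfrac{23}{24}, y^{2} - 7y - 8}.
Label its elements g_1 = x + \tfrac{1}{24}y - \tfrac{23}{24}, g_2 = y^{2} - 7y - 8.

Reduce p = xy - 2y^{2} + \tfrac{40}{3}y + \tfrac{49}{3} modulo G:
  leading term xy: subtract (y)·g_1 from xy - 2y^{2} + \tfrac{40}{3}y + \tfrac{49}{3} → -\tfrac{49}{24}y^{2} + \tfrac{343}{24}y + \tfrac{49}{3}
  leading term y^{2}: subtract (-\tfrac{49}{24})·g_2 from -\tfrac{49}{24}y^{2} + \tfrac{343}{24}y + \tfrac{49}{3} → 0
  normal form = 0.
Since the normal form is 0, p ∈ I.

Ideal membership is decidable via reduction modulo a Gröbner basis.

xy - 2y^{2} + \tfrac{40}{3}y + \tfrac{49}{3} lies in I (it reduces to 0).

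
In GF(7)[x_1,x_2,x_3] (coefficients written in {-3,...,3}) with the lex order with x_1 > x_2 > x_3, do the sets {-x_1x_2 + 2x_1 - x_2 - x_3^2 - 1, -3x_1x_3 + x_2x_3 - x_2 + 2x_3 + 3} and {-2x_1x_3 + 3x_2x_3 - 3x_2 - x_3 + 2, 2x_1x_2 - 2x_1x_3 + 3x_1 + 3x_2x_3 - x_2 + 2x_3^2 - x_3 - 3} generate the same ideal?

Equality of ideals is decidable: compute both reduced Gröbner bases (unique for the ordering) and check whether they agree.
Buchberger on the first generating set:
f_1 = -x_1x_2 + 2x_1 - x_2 - x_3^2 - 1, LT = x_1x_2.
f_2 = -3x_1x_3 + x_2x_3 - x_2 + 2x_3 + 3, LT = x_1x_3.

S(f_1,f_2): lcm = x_1x_2x_3. S = -2x_1x_3 - 2x_2^2x_3 + 2x_2^2 - 3x_2x_3 + x_2 + x_3^3 + x_3.
  reduce S modulo (f_1, f_2):
  remainder -2x_2^2x_3 + 2x_2^2 + x_2x_3 - 3x_2 + x_3^3 + 2x_3 - 2 ≠ 0; add g_3 = -2x_2^2x_3 + 2x_2^2 + x_2x_3 - 3x_2 + x_3^3 + 2x_3 - 2 to the basis.

The other S-polynomials (S(f_1,g_3), S(f_2,g_3)) all reduce to 0 modulo the current basis, so we have a Gröbner basis.
Inter-reduce: drop elements whose leading term is divisible by another's, tail-reduce, and make monic.
Reduced Gröbner basis: {x_1x_2 - 2x_1 + x_2 + x_3^2 + 1, x_1x_3 + 2x_2x_3 - 2x_2 - 3x_3 - 1, x_2^2x_3 - x_2^2 + 3x_2x_3 - 2x_2 + 3x_3^3 - x_3 + 1}.

Buchberger on the second generating set:
h_1 = -2x_1x_3 + 3x_2x_3 - 3x_2 - x_3 + 2, LT = x_1x_3.
h_2 = 2x_1x_2 - 2x_1x_3 + 3x_1 + 3x_2x_3 - x_2 + 2x_3^2 - x_3 - 3, LT = x_1x_2.

S(h_1,h_2): lcm = x_1x_2x_3. S = x_1x_3^2 + 2x_1x_3 + 2x_2^2x_3 - 2x_2^2 + 2x_2x_3^2 + x_2x_3 - x_2 - x_3^3 - 3x_3^2 - 2x_3.
  reduce S modulo (h_1, h_2):
  remainder 2x_2^2x_3 - 2x_2^2 - x_2x_3 + 3x_2 - x_3^3 - 2x_3 + 2 ≠ 0; add k_3 = 2x_2^2x_3 - 2x_2^2 - x_2x_3 + 3x_2 - x_3^3 - 2x_3 + 2 to the basis.

The other S-polynomials (S(h_1,k_3), S(h_2,k_3)) all reduce to 0 modulo the current basis, so we have a Gröbner basis.
Inter-reduce: drop elements whose leading term is divisible by another's, tail-reduce, and make monic.
Reduced Gröbner basis: {x_1x_2 - 2x_1 + x_2 + x_3^2 + 1, x_1x_3 + 2x_2x_3 - 2x_2 - 3x_3 - 1, x_2^2x_3 - x_2^2 + 3x_2x_3 - 2x_2 + 3x_3^3 - x_3 + 1}.

Same reduced basis, so the two generating sets span the same ideal.

Yes, the ideals are equal.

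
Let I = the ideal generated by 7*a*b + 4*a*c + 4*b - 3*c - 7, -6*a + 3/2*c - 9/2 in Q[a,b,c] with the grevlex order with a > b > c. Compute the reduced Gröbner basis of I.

The reduced Gröbner basis is the canonical form of the ideal for this ordering.

f_1 = 7*a*b + 4*a*c + 4*b - 3*c - 7, LT = a*b.
f_2 = -6*a + 3/2*c - 9/2, LT = a.

S(f_1,f_2): lcm = a*b. S = 4/7*a*c + 1/4*b*c - 5/28*b - 3/7*c - 1.
  leading term a*c: subtract (-2/21*c)·f_2 from 4/7*a*c + 1/4*b*c - 5/28*b - 3/7*c - 1 → 1/4*b*c + 1/7*c**2 - 5/28*b - 6/7*c - 1
  leading term b*c: no divisor's leading term divides it; move 1/4*b*c to the remainder.
  leading term c**2: no divisor's leading term divides it; move 1/7*c**2 to the remainder.
  leading term b: no divisor's leading term divides it; move -5/28*b to the remainder.
  leading term c: no divisor's leading term divides it; move -6/7*c to the remainder.
  leading term 1: no divisor's leading term divides it; move -1 to the remainder.
  remainder 1/4*b*c + 1/7*c**2 - 5/28*b - 6/7*c - 1 ≠ 0; add g_3 = 1/4*b*c + 1/7*c**2 - 5/28*b - 6/7*c - 1 to the basis.

The other S-polynomials (S(f_1,g_3), S(f_2,g_3)) all reduce to 0 modulo the current basis, so we have a Gröbner basis.
Inter-reduce: drop elements whose leading term is divisible by another's, tail-reduce, and make monic.

G = {b*c + 4/7*c**2 - 5/7*b - 24/7*c - 4, a - 1/4*c + 3/4}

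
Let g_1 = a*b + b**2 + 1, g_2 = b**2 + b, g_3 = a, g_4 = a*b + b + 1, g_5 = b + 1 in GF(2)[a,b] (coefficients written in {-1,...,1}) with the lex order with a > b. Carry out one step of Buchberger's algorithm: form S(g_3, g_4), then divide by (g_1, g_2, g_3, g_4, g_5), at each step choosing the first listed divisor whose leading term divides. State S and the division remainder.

S(g_3, g_4) = b + 1; remainder on division = 0.

lcm(LM(g_3), LM(g_4)) = a*b.
S = (lcm/LT(g_3))·g_3 − (lcm/LT(g_4))·g_4 = b + 1.
Reduce S modulo (g_1, g_2, g_3, g_4, g_5) in that order:
  leading term b: subtract (1)·g_5 from b + 1 → 0
The remainder is 0, so this S-polynomial contributes no new basis element.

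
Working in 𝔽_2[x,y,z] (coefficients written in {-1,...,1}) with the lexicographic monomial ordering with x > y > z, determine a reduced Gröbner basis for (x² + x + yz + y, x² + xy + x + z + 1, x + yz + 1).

The reduced Gröbner basis is the canonical form of the ideal for this ordering.

f_1 = x² + x + yz + y, LT = x².
f_2 = x² + xy + x + z + 1, LT = x².
f_3 = x + yz + 1, LT = x.

S(f_1,f_2): lcm = x². S = xy + yz + y + z + 1.
  leading term xy: subtract (y)·f_3 from xy + yz + y + z + 1 → y²z + yz + z + 1
  leading term y²z: no divisor's leading term divides it; move y²z to the remainder.
  leading term yz: no divisor's leading term divides it; move yz to the remainder.
  leading term z: no divisor's leading term divides it; move z to the remainder.
  leading term 1: no divisor's leading term divides it; move 1 to the remainder.
  remainder y²z + yz + z + 1 ≠ 0; add g_4 = y²z + yz + z + 1 to the basis.

S(f_1,f_3): lcm = x². S = xyz + yz + y.
  leading term xyz: subtract (yz)·f_3 from xyz + yz + y → y²z² + y
  leading term y²z²: subtract (z)·g_4 from y²z² + y → yz² + y + z² + z
  leading term yz²: no divisor's leading term divides it; move yz² to the remainder.
  leading term y: no divisor's leading term divides it; move y to the remainder.
  leading term z²: no divisor's leading term divides it; move z² to the remainder.
  leading term z: no divisor's leading term divides it; move z to the remainder.
  remainder yz² + y + z² + z ≠ 0; add g_5 = yz² + y + z² + z to the basis.

S(f_2,f_3): lcm = x². S = xyz + xy + z + 1.
  leading term xyz: subtract (yz)·f_3 from xyz + xy + z + 1 → xy + y²z² + yz + z + 1
  leading term xy: subtract (y)·f_3 from xy + y²z² + yz + z + 1 → y²z² + y²z + yz + y + z + 1
  leading term y²z²: subtract (z)·g_4 from y²z² + y²z + yz + y + z + 1 → y²z + yz² + yz + y + z² + 1
  leading term y²z: subtract (1)·g_4 from y²z + yz² + yz + y + z² + 1 → yz² + y + z² + z
  leading term yz²: subtract (1)·g_5 from yz² + y + z² + z → 0
  remainder 0.

S(f_1,g_4): leading monomials are coprime, so the S-polynomial reduces to 0 (Buchberger's first criterion).
S(f_2,g_4): leading monomials are coprime, so the S-polynomial reduces to 0 (Buchberger's first criterion).
S(f_3,g_4): leading monomials are coprime, so the S-polynomial reduces to 0 (Buchberger's first criterion).
S(f_1,g_5): leading monomials are coprime, so the S-polynomial reduces to 0 (Buchberger's first criterion).
S(f_2,g_5): leading monomials are coprime, so the S-polynomial reduces to 0 (Buchberger's first criterion).
S(f_3,g_5): leading monomials are coprime, so the S-polynomial reduces to 0 (Buchberger's first criterion).
S(g_4,g_5): lcm = y²z². S = y² + yz + z² + z.
  leading term y²: no divisor's leading term divides it; move y² to the remainder.
  leading term yz: no divisor's leading term divides it; move yz to the remainder.
  leading term z²: no divisor's leading term divides it; move z² to the remainder.
  leading term z: no divisor's leading term divides it; move z to the remainder.
  remainder y² + yz + z² + z ≠ 0; add g_6 = y² + yz + z² + z to the basis.

S(f_1,g_6): leading monomials are coprime, so the S-polynomial reduces to 0 (Buchberger's first criterion).
S(f_2,g_6): leading monomials are coprime, so the S-polynomial reduces to 0 (Buchberger's first criterion).
S(f_3,g_6): leading monomials are coprime, so the S-polynomial reduces to 0 (Buchberger's first criterion).
S(g_4,g_6): lcm = y²z. S = yz² + yz + z³ + z² + z + 1.
  leading term yz²: subtract (1)·g_5 from yz² + yz + z³ + z² + z + 1 → yz + y + z³ + 1
  leading term yz: no divisor's leading term divides it; move yz to the remainder.
  leading term y: no divisor's leading term divides it; move y to the remainder.
  leading term z³: no divisor's leading term divides it; move z³ to the remainder.
  leading term 1: no divisor's leading term divides it; move 1 to the remainder.
  remainder yz + y + z³ + 1 ≠ 0; add g_7 = yz + y + z³ + 1 to the basis.

S(g_5,g_6): lcm = y²z². S = y² + yz³ + yz² + yz + z⁴ + z³.
  leading term y²: subtract (1)·g_6 from y² + yz³ + yz² + yz + z⁴ + z³ → yz³ + yz² + z⁴ + z³ + z² + z
  leading term yz³: subtract (z)·g_5 from yz³ + yz² + z⁴ + z³ + z² + z → yz² + yz + z⁴ + z
  leading term yz²: subtract (1)·g_5 from yz² + yz + z⁴ + z → yz + y + z⁴ + z²
  leading term yz: subtract (1)·g_7 from yz + y + z⁴ + z² → z⁴ + z³ + z² + 1
  leading term z⁴: no divisor's leading term divides it; move z⁴ to the remainder.
  leading term z³: no divisor's leading term divides it; move z³ to the remainder.
  leading term z²: no divisor's leading term divides it; move z² to the remainder.
  leading term 1: no divisor's leading term divides it; move 1 to the remainder.
  remainder z⁴ + z³ + z² + 1 ≠ 0; add g_8 = z⁴ + z³ + z² + 1 to the basis.

S(f_1,g_7): leading monomials are coprime, so the S-polynomial reduces to 0 (Buchberger's first criterion).
S(f_2,g_7): leading monomials are coprime, so the S-polynomial reduces to 0 (Buchberger's first criterion).
S(f_3,g_7): leading monomials are coprime, so the S-polynomial reduces to 0 (Buchberger's first criterion).
S(g_4,g_7): lcm = y²z. S = y² + yz³ + yz + y + z + 1.
  leading term y²: subtract (1)·g_6 from y² + yz³ + yz + y + z + 1 → yz³ + y + z² + 1
  leading term yz³: subtract (z)·g_5 from yz³ + y + z² + 1 → yz + y + z³ + 1
  leading term yz: subtract (1)·g_7 from yz + y + z³ + 1 → 0
  remainder 0.

S(g_5,g_7): lcm = yz². S = yz + y + z⁴ + z².
  leading term yz: subtract (1)·g_7 from yz + y + z⁴ + z² → z⁴ + z³ + z² + 1
  leading term z⁴: subtract (1)·g_8 from z⁴ + z³ + z² + 1 → 0
  remainder 0.

S(g_6,g_7): lcm = y²z. S = y² + yz³ + yz² + y + z³ + z².
  leading term y²: subtract (1)·g_6 from y² + yz³ + yz² + y + z³ + z² → yz³ + yz² + yz + y + z³ + z
  leading term yz³: subtract (z)·g_5 from yz³ + yz² + yz + y + z³ + z → yz² + y + z² + z
  leading term yz²: subtract (1)·g_5 from yz² + y + z² + z → 0
  remainder 0.

S(f_1,g_8): leading monomials are coprime, so the S-polynomial reduces to 0 (Buchberger's first criterion).
S(f_2,g_8): leading monomials are coprime, so the S-polynomial reduces to 0 (Buchberger's first criterion).
S(f_3,g_8): leading monomials are coprime, so the S-polynomial reduces to 0 (Buchberger's first criterion).
S(g_4,g_8): lcm = y²z⁴. S = y²z³ + y²z² + y² + yz⁴ + z⁴ + z³.
  leading term y²z³: subtract (z²)·g_4 from y²z³ + y²z² + y² + yz⁴ + z⁴ + z³ → y²z² + y² + yz⁴ + yz³ + z⁴ + z²
  leading term y²z²: subtract (z)·g_4 from y²z² + y² + yz⁴ + yz³ + z⁴ + z² → y² + yz⁴ + yz³ + yz² + z⁴ + z
  leading term y²: subtract (1)·g_6 from y² + yz⁴ + yz³ + yz² + z⁴ + z → yz⁴ + yz³ + yz² + yz + z⁴ + z²
  leading term yz⁴: subtract (z²)·g_5 from yz⁴ + yz³ + yz² + yz + z⁴ + z² → yz³ + yz + z³ + z²
  leading term yz³: subtract (z)·g_5 from yz³ + yz + z³ + z² → 0
  remainder 0.

S(g_5,g_8): lcm = yz⁴. S = yz³ + y + z⁴ + z³.
  leading term yz³: subtract (z)·g_5 from yz³ + y + z⁴ + z³ → yz + y + z⁴ + z²
  leading term yz: subtract (1)·g_7 from yz + y + z⁴ + z² → z⁴ + z³ + z² + 1
  leading term z⁴: subtract (1)·g_8 from z⁴ + z³ + z² + 1 → 0
  remainder 0.

S(g_6,g_8): leading monomials are coprime, so the S-polynomial reduces to 0 (Buchberger's first criterion).
S(g_7,g_8): lcm = yz⁴. S = yz² + y + z⁶ + z³.
  leading term yz²: subtract (1)·g_5 from yz² + y + z⁶ + z³ → z⁶ + z³ + z² + z
  leading term z⁶: subtract (z²)·g_8 from z⁶ + z³ + z² + z → z⁵ + z⁴ + z³ + z
  leading term z⁵: subtract (z)·g_8 from z⁵ + z⁴ + z³ + z → 0
  remainder 0.

Every S-polynomial of the final basis reduces to 0, so we have a Gröbner basis.
Inter-reduce: drop elements whose leading term is divisible by another's, tail-reduce, and make monic.

G = {x + y + z³, y² + y + z³ + z² + z + 1, yz + y + z³ + 1, z⁴ + z³ + z² + 1}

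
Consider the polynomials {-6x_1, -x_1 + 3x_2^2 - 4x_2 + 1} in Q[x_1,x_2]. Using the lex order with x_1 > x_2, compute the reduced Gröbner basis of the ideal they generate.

G = {x_1, x_2^2 - 4/3x_2 + 1/3}

Buchberger's algorithm terminates because the ascending chain of leading-term ideals stabilizes.

f_1 = -6x_1, LT = x_1.
f_2 = -x_1 + 3x_2^2 - 4x_2 + 1, LT = x_1.

S(f_1,f_2): lcm = x_1. S = 3x_2^2 - 4x_2 + 1.
  reduce S modulo (f_1, f_2):
  remainder 3x_2^2 - 4x_2 + 1 ≠ 0; add g_3 = 3x_2^2 - 4x_2 + 1 to the basis.

The other S-polynomials (S(f_1,g_3), S(f_2,g_3)) all reduce to 0 modulo the current basis, so we have a Gröbner basis.
Inter-reduce: drop elements whose leading term is divisible by another's, tail-reduce, and make monic.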